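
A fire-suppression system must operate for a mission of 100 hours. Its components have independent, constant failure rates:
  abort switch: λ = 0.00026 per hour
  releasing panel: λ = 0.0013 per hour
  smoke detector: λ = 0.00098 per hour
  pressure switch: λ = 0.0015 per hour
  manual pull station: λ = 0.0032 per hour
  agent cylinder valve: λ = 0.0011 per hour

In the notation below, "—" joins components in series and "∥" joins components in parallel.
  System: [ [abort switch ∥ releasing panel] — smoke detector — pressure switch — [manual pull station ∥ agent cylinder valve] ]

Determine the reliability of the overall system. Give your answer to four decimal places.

R(abort switch) = exp(−0.00026 × 100) = 0.974335
R(releasing panel) = exp(−0.0013 × 100) = 0.878095
R(smoke detector) = exp(−0.00098 × 100) = 0.906649
R(pressure switch) = exp(−0.0015 × 100) = 0.860708
R(manual pull station) = exp(−0.0032 × 100) = 0.726149
R(agent cylinder valve) = exp(−0.0011 × 100) = 0.895834
Parallel (abort switch and releasing panel): 1 − (1 − 0.974335)(1 − 0.878095) = 0.996871
Parallel (manual pull station and agent cylinder valve): 1 − (1 − 0.726149)(1 − 0.895834) = 0.971474
Series ([0.996871], smoke detector, pressure switch, and [0.971474]): 0.996871 × 0.906649 × 0.860708 × 0.971474 = 0.7557

0.7557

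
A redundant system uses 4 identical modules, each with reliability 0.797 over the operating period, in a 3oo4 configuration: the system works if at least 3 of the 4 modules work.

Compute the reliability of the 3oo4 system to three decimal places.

R = Σ_{i=3}^{4} C(4,i) p^i (1−p)^{4−i} with p = 0.797
C(4,3)·0.797^3·0.203^1 = 0.41108
C(4,4)·0.797^4·0.203^0 = 0.40349
Sum = 0.815

0.815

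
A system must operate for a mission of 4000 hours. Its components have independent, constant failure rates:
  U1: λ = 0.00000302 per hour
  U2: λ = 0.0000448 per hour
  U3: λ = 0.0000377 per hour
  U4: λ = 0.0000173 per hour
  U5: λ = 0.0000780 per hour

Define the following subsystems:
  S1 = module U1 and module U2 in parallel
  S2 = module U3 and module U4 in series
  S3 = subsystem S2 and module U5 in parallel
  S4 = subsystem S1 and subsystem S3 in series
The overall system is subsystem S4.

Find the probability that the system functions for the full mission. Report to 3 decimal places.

0.945

R(U1) = exp(−0.00000302 × 4000) = 0.98799
R(U2) = exp(−0.0000448 × 4000) = 0.83594
R(U3) = exp(−0.0000377 × 4000) = 0.86002
R(U4) = exp(−0.0000173 × 4000) = 0.93314
R(U5) = exp(−0.0000780 × 4000) = 0.73198
Parallel (U1 and U2): 1 − (1 − 0.98799)(1 − 0.83594) = 0.99803
Series (U3 and U4): 0.86002 × 0.93314 = 0.80252
Parallel ([0.80252] and U5): 1 − (1 − 0.80252)(1 − 0.73198) = 0.94707
Series ([0.99803] and [0.94707]): 0.99803 × 0.94707 = 0.945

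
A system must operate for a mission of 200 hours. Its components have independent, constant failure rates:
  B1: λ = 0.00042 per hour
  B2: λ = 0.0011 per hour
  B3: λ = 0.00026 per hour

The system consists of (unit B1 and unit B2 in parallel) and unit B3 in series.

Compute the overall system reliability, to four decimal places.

0.9342

R(B1) = exp(−0.00042 × 200) = 0.919431
R(B2) = exp(−0.0011 × 200) = 0.802519
R(B3) = exp(−0.00026 × 200) = 0.949329
Parallel (B1 and B2): 1 − (1 − 0.919431)(1 − 0.802519) = 0.984089
Series ([0.984089] and B3): 0.984089 × 0.949329 = 0.9342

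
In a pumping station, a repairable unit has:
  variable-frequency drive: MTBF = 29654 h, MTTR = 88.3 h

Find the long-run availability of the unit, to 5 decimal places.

0.99703

A(variable-frequency drive) = MTBF/(MTBF+MTTR) = 29654/(29654+88.3) = 0.99703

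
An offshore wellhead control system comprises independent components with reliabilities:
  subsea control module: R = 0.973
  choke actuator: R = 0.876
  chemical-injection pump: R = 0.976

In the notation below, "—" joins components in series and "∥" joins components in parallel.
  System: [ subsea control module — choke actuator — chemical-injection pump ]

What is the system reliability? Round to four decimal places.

Series (subsea control module, choke actuator, and chemical-injection pump): 0.973000 × 0.876000 × 0.976000 = 0.8319

0.8319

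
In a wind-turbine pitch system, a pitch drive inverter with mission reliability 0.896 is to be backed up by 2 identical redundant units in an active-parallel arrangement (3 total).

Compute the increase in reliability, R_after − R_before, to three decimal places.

R_before = 0.896
R_after = 1 − (1 − 0.896)^3 = 0.999
ΔR = 0.999 − 0.896 = 0.103

0.103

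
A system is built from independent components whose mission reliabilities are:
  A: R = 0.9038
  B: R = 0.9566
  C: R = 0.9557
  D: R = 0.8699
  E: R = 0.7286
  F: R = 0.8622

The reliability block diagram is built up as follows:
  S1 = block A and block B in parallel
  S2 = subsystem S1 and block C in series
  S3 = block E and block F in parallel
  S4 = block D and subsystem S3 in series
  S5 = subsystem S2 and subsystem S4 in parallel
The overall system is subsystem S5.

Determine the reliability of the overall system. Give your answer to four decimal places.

0.9921

Parallel (A and B): 1 − (1 − 0.903800)(1 − 0.956600) = 0.995825
Series ([0.995825] and C): 0.995825 × 0.955700 = 0.951710
Parallel (E and F): 1 − (1 − 0.728600)(1 − 0.862200) = 0.962601
Series (D and [0.962601]): 0.869900 × 0.962601 = 0.837367
Parallel ([0.951710] and [0.837367]): 1 − (1 − 0.951710)(1 − 0.837367) = 0.9921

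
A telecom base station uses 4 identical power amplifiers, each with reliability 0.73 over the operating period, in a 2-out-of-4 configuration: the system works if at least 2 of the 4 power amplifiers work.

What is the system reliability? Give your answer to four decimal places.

0.9372

R = Σ_{i=2}^{4} C(4,i) p^i (1−p)^{4−i} with p = 0.73
C(4,2)·0.73^2·0.27^2 = 0.233090
C(4,3)·0.73^3·0.27^1 = 0.420138
C(4,4)·0.73^4·0.27^0 = 0.283982
Sum = 0.9372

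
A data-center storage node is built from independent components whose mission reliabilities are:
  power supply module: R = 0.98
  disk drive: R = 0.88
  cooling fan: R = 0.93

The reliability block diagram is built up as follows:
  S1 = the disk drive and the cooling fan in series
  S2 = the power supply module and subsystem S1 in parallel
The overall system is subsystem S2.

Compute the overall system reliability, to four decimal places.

Series (disk drive and cooling fan): 0.880000 × 0.930000 = 0.818400
Parallel (power supply module and [0.818400]): 1 − (1 − 0.980000)(1 − 0.818400) = 0.9964

0.9964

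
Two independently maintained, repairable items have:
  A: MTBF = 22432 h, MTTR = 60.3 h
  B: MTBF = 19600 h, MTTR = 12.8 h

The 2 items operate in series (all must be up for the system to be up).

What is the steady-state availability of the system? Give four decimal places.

A(A) = MTBF/(MTBF+MTTR) = 22432/(22432+60.3) = 0.997319
A(B) = MTBF/(MTBF+MTTR) = 19600/(19600+12.8) = 0.999347
Series availability: 0.997319 × 0.999347 = 0.9967

0.9967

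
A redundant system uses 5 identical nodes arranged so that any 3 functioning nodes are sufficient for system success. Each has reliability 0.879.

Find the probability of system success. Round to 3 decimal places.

R = Σ_{i=3}^{5} C(5,i) p^i (1−p)^{5−i} with p = 0.879
C(5,3)·0.879^3·0.121^2 = 0.09943
C(5,4)·0.879^4·0.121^1 = 0.36117
C(5,5)·0.879^5·0.121^0 = 0.52474
Sum = 0.985

0.985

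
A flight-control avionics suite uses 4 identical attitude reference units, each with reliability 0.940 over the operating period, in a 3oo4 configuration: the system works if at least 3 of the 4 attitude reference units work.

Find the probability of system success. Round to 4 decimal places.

R = Σ_{i=3}^{4} C(4,i) p^i (1−p)^{4−i} with p = 0.940
C(4,3)·0.940^3·0.060^1 = 0.199340
C(4,4)·0.940^4·0.060^0 = 0.780749
Sum = 0.9801

0.9801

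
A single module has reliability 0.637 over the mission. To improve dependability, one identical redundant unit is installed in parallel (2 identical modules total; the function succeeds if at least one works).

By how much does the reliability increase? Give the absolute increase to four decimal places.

0.2312

R_before = 0.637
R_after = 1 − (1 − 0.637)^2 = 0.8682
ΔR = 0.8682 − 0.637 = 0.2312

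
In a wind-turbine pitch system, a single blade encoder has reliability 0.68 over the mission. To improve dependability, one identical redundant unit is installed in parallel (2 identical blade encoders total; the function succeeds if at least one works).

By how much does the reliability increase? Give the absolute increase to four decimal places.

0.2176

R_before = 0.68
R_after = 1 − (1 − 0.68)^2 = 0.8976
ΔR = 0.8976 − 0.68 = 0.2176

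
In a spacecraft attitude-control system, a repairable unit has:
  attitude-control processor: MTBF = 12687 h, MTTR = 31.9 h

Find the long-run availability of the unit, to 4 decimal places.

0.9975

A(attitude-control processor) = MTBF/(MTBF+MTTR) = 12687/(12687+31.9) = 0.9975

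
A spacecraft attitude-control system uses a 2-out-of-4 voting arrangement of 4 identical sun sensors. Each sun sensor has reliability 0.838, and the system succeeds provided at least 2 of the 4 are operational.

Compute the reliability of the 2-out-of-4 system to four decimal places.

0.9851

R = Σ_{i=2}^{4} C(4,i) p^i (1−p)^{4−i} with p = 0.838
C(4,2)·0.838^2·0.162^2 = 0.110578
C(4,3)·0.838^3·0.162^1 = 0.381335
C(4,4)·0.838^4·0.162^0 = 0.493147
Sum = 0.9851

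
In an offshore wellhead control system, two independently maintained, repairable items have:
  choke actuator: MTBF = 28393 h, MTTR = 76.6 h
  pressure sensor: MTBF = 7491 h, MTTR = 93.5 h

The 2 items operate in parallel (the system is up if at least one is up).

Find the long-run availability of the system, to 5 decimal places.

0.99997

A(choke actuator) = MTBF/(MTBF+MTTR) = 28393/(28393+76.6) = 0.997309
A(pressure sensor) = MTBF/(MTBF+MTTR) = 7491/(7491+93.5) = 0.987672
Parallel availability: 1 − (1 − 0.997309)(1 − 0.987672) = 0.99997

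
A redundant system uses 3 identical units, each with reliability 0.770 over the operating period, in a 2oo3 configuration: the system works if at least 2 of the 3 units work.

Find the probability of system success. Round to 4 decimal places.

0.8656

R = Σ_{i=2}^{3} C(3,i) p^i (1−p)^{3−i} with p = 0.770
C(3,2)·0.770^2·0.230^1 = 0.409101
C(3,3)·0.770^3·0.230^0 = 0.456533
Sum = 0.8656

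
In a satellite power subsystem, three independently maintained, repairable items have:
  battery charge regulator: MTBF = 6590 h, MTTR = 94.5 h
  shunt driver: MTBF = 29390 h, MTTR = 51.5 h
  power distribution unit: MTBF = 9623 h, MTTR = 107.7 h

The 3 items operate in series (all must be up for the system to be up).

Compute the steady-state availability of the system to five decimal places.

0.97325

A(battery charge regulator) = MTBF/(MTBF+MTTR) = 6590/(6590+94.5) = 0.985863
A(shunt driver) = MTBF/(MTBF+MTTR) = 29390/(29390+51.5) = 0.998251
A(power distribution unit) = MTBF/(MTBF+MTTR) = 9623/(9623+107.7) = 0.988932
Series availability: 0.985863 × 0.998251 × 0.988932 = 0.97325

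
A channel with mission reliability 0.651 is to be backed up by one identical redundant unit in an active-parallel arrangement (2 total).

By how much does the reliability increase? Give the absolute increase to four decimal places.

R_before = 0.651
R_after = 1 − (1 − 0.651)^2 = 0.8782
ΔR = 0.8782 − 0.651 = 0.2272

0.2272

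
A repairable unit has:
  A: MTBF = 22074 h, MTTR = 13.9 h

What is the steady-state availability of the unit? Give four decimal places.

A(A) = MTBF/(MTBF+MTTR) = 22074/(22074+13.9) = 0.9994

0.9994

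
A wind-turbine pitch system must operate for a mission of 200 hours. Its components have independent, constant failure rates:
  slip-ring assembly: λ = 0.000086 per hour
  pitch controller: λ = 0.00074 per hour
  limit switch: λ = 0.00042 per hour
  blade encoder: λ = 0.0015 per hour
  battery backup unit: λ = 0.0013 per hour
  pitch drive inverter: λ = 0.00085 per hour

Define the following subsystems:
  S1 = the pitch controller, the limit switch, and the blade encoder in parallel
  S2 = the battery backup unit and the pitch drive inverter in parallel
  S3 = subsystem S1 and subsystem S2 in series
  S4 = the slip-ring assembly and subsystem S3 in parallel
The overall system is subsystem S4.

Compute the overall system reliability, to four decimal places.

R(slip-ring assembly) = exp(−0.000086 × 200) = 0.982947
R(pitch controller) = exp(−0.00074 × 200) = 0.862431
R(limit switch) = exp(−0.00042 × 200) = 0.919431
R(blade encoder) = exp(−0.0015 × 200) = 0.740818
R(battery backup unit) = exp(−0.0013 × 200) = 0.771052
R(pitch drive inverter) = exp(−0.00085 × 200) = 0.843665
Parallel (pitch controller, limit switch, and blade encoder): 1 − (1 − 0.862431)(1 − 0.919431)(1 − 0.740818) = 0.997127
Parallel (battery backup unit and pitch drive inverter): 1 − (1 − 0.771052)(1 − 0.843665) = 0.964207
Series ([0.997127] and [0.964207]): 0.997127 × 0.964207 = 0.961437
Parallel (slip-ring assembly and [0.961437]): 1 − (1 − 0.982947)(1 − 0.961437) = 0.9993

0.9993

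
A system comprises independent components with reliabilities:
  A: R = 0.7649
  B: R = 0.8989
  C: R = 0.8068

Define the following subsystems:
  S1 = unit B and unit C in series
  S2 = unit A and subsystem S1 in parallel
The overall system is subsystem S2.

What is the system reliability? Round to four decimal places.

0.9354

Series (B and C): 0.898900 × 0.806800 = 0.725233
Parallel (A and [0.725233]): 1 − (1 − 0.764900)(1 − 0.725233) = 0.9354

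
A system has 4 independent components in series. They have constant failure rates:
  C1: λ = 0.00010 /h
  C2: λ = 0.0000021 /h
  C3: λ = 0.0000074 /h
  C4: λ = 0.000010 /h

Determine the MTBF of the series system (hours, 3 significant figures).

8370

Series of exponential components: λ_sys = Σ λ_i
λ_sys = 0.00010 + 0.0000021 + 0.0000074 + 0.000010 = 1.1950e-04 /h
MTBF = 1 / λ_sys = 8370 h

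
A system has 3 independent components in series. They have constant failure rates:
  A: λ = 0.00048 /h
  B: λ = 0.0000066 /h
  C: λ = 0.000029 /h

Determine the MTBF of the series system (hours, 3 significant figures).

1940

Series of exponential components: λ_sys = Σ λ_i
λ_sys = 0.00048 + 0.0000066 + 0.000029 = 5.1560e-04 /h
MTBF = 1 / λ_sys = 1940 h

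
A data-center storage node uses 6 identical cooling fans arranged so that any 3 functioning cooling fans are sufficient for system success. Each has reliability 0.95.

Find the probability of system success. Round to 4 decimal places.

R = Σ_{i=3}^{6} C(6,i) p^i (1−p)^{6−i} with p = 0.95
C(6,3)·0.95^3·0.05^3 = 0.002143
C(6,4)·0.95^4·0.05^2 = 0.030544
C(6,5)·0.95^5·0.05^1 = 0.232134
C(6,6)·0.95^6·0.05^0 = 0.735092
Sum = 0.9999

0.9999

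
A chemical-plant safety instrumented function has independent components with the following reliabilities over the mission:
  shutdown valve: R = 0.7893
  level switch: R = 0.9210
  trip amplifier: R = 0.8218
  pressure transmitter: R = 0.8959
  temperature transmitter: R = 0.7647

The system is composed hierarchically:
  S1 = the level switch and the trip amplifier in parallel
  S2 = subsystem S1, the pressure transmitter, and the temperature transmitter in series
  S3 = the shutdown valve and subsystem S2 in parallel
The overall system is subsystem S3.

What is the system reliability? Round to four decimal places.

0.9316

Parallel (level switch and trip amplifier): 1 − (1 − 0.921000)(1 − 0.821800) = 0.985922
Series ([0.985922], pressure transmitter, and temperature transmitter): 0.985922 × 0.895900 × 0.764700 = 0.675450
Parallel (shutdown valve and [0.675450]): 1 − (1 − 0.789300)(1 − 0.675450) = 0.9316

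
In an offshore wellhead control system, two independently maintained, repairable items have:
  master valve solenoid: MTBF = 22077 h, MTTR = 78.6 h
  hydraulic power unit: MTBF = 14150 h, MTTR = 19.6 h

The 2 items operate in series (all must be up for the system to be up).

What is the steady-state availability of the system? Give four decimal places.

A(master valve solenoid) = MTBF/(MTBF+MTTR) = 22077/(22077+78.6) = 0.996452
A(hydraulic power unit) = MTBF/(MTBF+MTTR) = 14150/(14150+19.6) = 0.998617
Series availability: 0.996452 × 0.998617 = 0.9951

0.9951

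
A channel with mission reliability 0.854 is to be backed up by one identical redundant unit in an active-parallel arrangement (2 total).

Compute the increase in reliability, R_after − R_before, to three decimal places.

0.125

R_before = 0.854
R_after = 1 − (1 − 0.854)^2 = 0.979
ΔR = 0.979 − 0.854 = 0.125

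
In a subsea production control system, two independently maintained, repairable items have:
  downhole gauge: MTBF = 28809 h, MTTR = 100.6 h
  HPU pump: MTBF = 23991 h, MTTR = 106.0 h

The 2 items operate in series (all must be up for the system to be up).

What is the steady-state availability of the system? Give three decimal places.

0.992

A(downhole gauge) = MTBF/(MTBF+MTTR) = 28809/(28809+100.6) = 0.996520
A(HPU pump) = MTBF/(MTBF+MTTR) = 23991/(23991+106.0) = 0.995601
Series availability: 0.996520 × 0.995601 = 0.992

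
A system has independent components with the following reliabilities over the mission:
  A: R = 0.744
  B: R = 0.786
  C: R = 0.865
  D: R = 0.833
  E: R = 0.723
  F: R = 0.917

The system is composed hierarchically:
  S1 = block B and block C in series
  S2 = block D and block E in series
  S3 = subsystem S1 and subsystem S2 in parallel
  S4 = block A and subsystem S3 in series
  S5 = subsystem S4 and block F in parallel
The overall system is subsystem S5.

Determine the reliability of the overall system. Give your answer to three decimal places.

0.971

Series (B and C): 0.78600 × 0.86500 = 0.67989
Series (D and E): 0.83300 × 0.72300 = 0.60226
Parallel ([0.67989] and [0.60226]): 1 − (1 − 0.67989)(1 − 0.60226) = 0.87268
Series (A and [0.87268]): 0.74400 × 0.87268 = 0.64927
Parallel ([0.64927] and F): 1 − (1 − 0.64927)(1 − 0.91700) = 0.971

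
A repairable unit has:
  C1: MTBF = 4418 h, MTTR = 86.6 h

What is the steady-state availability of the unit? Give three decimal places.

0.981

A(C1) = MTBF/(MTBF+MTTR) = 4418/(4418+86.6) = 0.981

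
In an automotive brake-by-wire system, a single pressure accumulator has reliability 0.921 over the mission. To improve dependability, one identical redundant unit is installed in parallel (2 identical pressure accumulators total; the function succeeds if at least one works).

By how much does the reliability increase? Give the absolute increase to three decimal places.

R_before = 0.921
R_after = 1 − (1 − 0.921)^2 = 0.994
ΔR = 0.994 − 0.921 = 0.073

0.073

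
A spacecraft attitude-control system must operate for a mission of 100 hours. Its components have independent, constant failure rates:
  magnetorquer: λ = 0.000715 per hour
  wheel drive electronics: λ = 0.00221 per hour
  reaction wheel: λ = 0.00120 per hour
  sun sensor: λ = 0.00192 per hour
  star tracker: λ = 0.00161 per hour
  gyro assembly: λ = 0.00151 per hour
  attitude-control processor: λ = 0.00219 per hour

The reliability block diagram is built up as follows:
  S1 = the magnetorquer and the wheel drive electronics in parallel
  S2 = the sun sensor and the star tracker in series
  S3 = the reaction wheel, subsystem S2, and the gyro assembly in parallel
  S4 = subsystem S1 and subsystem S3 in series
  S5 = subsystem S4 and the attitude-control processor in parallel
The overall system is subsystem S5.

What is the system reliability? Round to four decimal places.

0.9964

R(magnetorquer) = exp(−0.000715 × 100) = 0.930996
R(wheel drive electronics) = exp(−0.00221 × 100) = 0.801717
R(reaction wheel) = exp(−0.00120 × 100) = 0.886920
R(sun sensor) = exp(−0.00192 × 100) = 0.825307
R(star tracker) = exp(−0.00161 × 100) = 0.851292
R(gyro assembly) = exp(−0.00151 × 100) = 0.859848
R(attitude-control processor) = exp(−0.00219 × 100) = 0.803322
Parallel (magnetorquer and wheel drive electronics): 1 − (1 − 0.930996)(1 − 0.801717) = 0.986318
Series (sun sensor and star tracker): 0.825307 × 0.851292 = 0.702577
Parallel (reaction wheel, [0.702577], and gyro assembly): 1 − (1 − 0.886920)(1 − 0.702577)(1 − 0.859848) = 0.995286
Series ([0.986318] and [0.995286]): 0.986318 × 0.995286 = 0.981668
Parallel ([0.981668] and attitude-control processor): 1 − (1 − 0.981668)(1 − 0.803322) = 0.9964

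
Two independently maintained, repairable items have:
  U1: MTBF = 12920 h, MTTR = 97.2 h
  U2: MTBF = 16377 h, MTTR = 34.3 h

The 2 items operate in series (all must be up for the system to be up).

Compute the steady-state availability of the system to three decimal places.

A(U1) = MTBF/(MTBF+MTTR) = 12920/(12920+97.2) = 0.992533
A(U2) = MTBF/(MTBF+MTTR) = 16377/(16377+34.3) = 0.997910
Series availability: 0.992533 × 0.997910 = 0.990

0.990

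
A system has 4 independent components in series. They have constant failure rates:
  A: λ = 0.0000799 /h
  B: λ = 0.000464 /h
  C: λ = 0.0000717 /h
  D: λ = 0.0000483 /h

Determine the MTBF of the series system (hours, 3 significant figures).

1510

Series of exponential components: λ_sys = Σ λ_i
λ_sys = 0.0000799 + 0.000464 + 0.0000717 + 0.0000483 = 6.6390e-04 /h
MTBF = 1 / λ_sys = 1510 h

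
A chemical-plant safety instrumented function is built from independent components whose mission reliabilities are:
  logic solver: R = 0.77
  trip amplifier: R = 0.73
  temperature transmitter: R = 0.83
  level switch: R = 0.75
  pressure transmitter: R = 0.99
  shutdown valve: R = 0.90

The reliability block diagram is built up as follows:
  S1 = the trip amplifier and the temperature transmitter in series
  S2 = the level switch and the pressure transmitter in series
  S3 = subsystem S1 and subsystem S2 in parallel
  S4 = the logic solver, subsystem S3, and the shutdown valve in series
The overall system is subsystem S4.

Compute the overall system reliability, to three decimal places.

0.623

Series (trip amplifier and temperature transmitter): 0.73000 × 0.83000 = 0.60590
Series (level switch and pressure transmitter): 0.75000 × 0.99000 = 0.74250
Parallel ([0.60590] and [0.74250]): 1 − (1 − 0.60590)(1 − 0.74250) = 0.89852
Series (logic solver, [0.89852], and shutdown valve): 0.77000 × 0.89852 × 0.90000 = 0.623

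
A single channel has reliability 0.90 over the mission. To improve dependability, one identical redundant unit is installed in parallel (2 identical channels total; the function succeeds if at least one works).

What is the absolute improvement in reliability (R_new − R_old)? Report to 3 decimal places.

R_before = 0.90
R_after = 1 − (1 − 0.90)^2 = 0.990
ΔR = 0.990 − 0.90 = 0.090

0.090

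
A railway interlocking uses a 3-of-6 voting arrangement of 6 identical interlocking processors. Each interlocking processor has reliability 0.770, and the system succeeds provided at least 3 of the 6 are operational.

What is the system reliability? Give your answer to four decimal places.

R = Σ_{i=3}^{6} C(6,i) p^i (1−p)^{6−i} with p = 0.770
C(6,3)·0.770^3·0.230^3 = 0.111093
C(6,4)·0.770^4·0.230^2 = 0.278939
C(6,5)·0.770^5·0.230^1 = 0.373536
C(6,6)·0.770^6·0.230^0 = 0.208422
Sum = 0.9720

0.9720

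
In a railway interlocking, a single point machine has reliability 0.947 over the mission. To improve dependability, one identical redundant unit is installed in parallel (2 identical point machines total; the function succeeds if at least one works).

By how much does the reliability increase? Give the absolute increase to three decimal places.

R_before = 0.947
R_after = 1 − (1 − 0.947)^2 = 0.997
ΔR = 0.997 − 0.947 = 0.050

0.050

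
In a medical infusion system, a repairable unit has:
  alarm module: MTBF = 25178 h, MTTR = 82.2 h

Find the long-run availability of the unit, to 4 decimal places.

A(alarm module) = MTBF/(MTBF+MTTR) = 25178/(25178+82.2) = 0.9967

0.9967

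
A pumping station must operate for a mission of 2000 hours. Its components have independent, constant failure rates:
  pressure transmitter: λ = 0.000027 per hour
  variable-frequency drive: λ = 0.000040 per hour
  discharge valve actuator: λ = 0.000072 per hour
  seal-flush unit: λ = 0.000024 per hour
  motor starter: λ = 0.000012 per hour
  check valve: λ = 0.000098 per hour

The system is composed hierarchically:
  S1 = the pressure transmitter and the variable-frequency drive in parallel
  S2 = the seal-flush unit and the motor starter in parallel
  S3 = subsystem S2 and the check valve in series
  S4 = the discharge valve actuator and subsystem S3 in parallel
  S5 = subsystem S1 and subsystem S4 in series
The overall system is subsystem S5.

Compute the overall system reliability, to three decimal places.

R(pressure transmitter) = exp(−0.000027 × 2000) = 0.94743
R(variable-frequency drive) = exp(−0.000040 × 2000) = 0.92312
R(discharge valve actuator) = exp(−0.000072 × 2000) = 0.86589
R(seal-flush unit) = exp(−0.000024 × 2000) = 0.95313
R(motor starter) = exp(−0.000012 × 2000) = 0.97629
R(check valve) = exp(−0.000098 × 2000) = 0.82201
Parallel (pressure transmitter and variable-frequency drive): 1 − (1 − 0.94743)(1 − 0.92312) = 0.99596
Parallel (seal-flush unit and motor starter): 1 − (1 − 0.95313)(1 − 0.97629) = 0.99889
Series ([0.99889] and check valve): 0.99889 × 0.82201 = 0.82110
Parallel (discharge valve actuator and [0.82110]): 1 − (1 − 0.86589)(1 − 0.82110) = 0.97601
Series ([0.99596] and [0.97601]): 0.99596 × 0.97601 = 0.972

0.972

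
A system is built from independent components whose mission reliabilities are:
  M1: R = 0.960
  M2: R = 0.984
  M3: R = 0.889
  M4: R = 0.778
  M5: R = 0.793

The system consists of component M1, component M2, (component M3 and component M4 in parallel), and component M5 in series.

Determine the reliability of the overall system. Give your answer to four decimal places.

Parallel (M3 and M4): 1 − (1 − 0.889000)(1 − 0.778000) = 0.975358
Series (M1, M2, [0.975358], and M5): 0.960000 × 0.984000 × 0.975358 × 0.793000 = 0.7306

0.7306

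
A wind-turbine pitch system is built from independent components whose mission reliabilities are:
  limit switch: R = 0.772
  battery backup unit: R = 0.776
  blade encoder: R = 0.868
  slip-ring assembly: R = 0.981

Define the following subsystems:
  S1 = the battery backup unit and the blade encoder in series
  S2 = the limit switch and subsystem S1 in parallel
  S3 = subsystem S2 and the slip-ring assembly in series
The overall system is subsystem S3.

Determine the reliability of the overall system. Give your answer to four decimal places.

Series (battery backup unit and blade encoder): 0.776000 × 0.868000 = 0.673568
Parallel (limit switch and [0.673568]): 1 − (1 − 0.772000)(1 − 0.673568) = 0.925574
Series ([0.925574] and slip-ring assembly): 0.925574 × 0.981000 = 0.9080

0.9080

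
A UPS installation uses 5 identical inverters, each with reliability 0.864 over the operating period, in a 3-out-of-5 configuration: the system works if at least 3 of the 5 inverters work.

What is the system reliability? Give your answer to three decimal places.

R = Σ_{i=3}^{5} C(5,i) p^i (1−p)^{5−i} with p = 0.864
C(5,3)·0.864^3·0.136^2 = 0.11929
C(5,4)·0.864^4·0.136^1 = 0.37893
C(5,5)·0.864^5·0.136^0 = 0.48147
Sum = 0.980

0.980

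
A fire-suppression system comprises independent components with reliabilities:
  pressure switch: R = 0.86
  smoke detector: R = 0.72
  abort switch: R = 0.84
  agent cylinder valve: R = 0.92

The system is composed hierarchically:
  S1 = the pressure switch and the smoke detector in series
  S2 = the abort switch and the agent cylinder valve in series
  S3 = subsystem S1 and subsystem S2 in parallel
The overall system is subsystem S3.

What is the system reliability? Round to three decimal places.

Series (pressure switch and smoke detector): 0.86000 × 0.72000 = 0.61920
Series (abort switch and agent cylinder valve): 0.84000 × 0.92000 = 0.77280
Parallel ([0.61920] and [0.77280]): 1 − (1 − 0.61920)(1 − 0.77280) = 0.913

0.913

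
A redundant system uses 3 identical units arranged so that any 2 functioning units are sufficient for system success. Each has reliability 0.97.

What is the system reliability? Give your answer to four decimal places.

0.9974

R = Σ_{i=2}^{3} C(3,i) p^i (1−p)^{3−i} with p = 0.97
C(3,2)·0.97^2·0.03^1 = 0.084681
C(3,3)·0.97^3·0.03^0 = 0.912673
Sum = 0.9974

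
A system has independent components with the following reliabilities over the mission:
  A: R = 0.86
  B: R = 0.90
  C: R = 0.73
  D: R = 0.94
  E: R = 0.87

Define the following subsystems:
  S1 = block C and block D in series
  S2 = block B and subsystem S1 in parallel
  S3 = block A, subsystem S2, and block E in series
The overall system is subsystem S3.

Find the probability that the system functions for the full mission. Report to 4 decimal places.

Series (C and D): 0.730000 × 0.940000 = 0.686200
Parallel (B and [0.686200]): 1 − (1 − 0.900000)(1 − 0.686200) = 0.968620
Series (A, [0.968620], and E): 0.860000 × 0.968620 × 0.870000 = 0.7247

0.7247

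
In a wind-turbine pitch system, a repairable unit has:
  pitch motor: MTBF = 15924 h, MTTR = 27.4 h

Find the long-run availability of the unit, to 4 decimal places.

0.9983

A(pitch motor) = MTBF/(MTBF+MTTR) = 15924/(15924+27.4) = 0.9983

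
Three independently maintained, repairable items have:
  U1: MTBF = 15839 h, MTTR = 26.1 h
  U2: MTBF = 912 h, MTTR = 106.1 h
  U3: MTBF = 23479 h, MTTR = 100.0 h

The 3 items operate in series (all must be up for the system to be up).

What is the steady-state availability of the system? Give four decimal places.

A(U1) = MTBF/(MTBF+MTTR) = 15839/(15839+26.1) = 0.998355
A(U2) = MTBF/(MTBF+MTTR) = 912/(912+106.1) = 0.895786
A(U3) = MTBF/(MTBF+MTTR) = 23479/(23479+100.0) = 0.995759
Series availability: 0.998355 × 0.895786 × 0.995759 = 0.8905

0.8905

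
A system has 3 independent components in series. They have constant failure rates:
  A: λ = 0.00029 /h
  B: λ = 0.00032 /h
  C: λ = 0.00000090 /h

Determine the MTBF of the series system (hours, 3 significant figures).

Series of exponential components: λ_sys = Σ λ_i
λ_sys = 0.00029 + 0.00032 + 0.00000090 = 6.1090e-04 /h
MTBF = 1 / λ_sys = 1640 h

1640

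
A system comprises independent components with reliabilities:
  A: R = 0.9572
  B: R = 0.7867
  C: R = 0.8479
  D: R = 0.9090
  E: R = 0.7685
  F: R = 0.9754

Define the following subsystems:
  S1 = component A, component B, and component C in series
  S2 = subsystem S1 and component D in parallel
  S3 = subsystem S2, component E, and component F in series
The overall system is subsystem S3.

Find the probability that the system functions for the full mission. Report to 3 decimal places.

0.725

Series (A, B, and C): 0.95720 × 0.78670 × 0.84790 = 0.63849
Parallel ([0.63849] and D): 1 − (1 − 0.63849)(1 − 0.90900) = 0.96710
Series ([0.96710], E, and F): 0.96710 × 0.76850 × 0.97540 = 0.725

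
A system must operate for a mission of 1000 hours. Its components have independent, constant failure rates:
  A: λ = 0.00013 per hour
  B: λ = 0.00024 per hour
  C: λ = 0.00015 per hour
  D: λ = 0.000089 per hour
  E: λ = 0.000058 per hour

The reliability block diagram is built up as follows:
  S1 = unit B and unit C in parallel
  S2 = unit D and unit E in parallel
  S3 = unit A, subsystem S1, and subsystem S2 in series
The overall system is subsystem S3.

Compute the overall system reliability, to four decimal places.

0.8479

R(A) = exp(−0.00013 × 1000) = 0.878095
R(B) = exp(−0.00024 × 1000) = 0.786628
R(C) = exp(−0.00015 × 1000) = 0.860708
R(D) = exp(−0.000089 × 1000) = 0.914846
R(E) = exp(−0.000058 × 1000) = 0.943650
Parallel (B and C): 1 − (1 − 0.786628)(1 − 0.860708) = 0.970279
Parallel (D and E): 1 − (1 − 0.914846)(1 − 0.943650) = 0.995202
Series (A, [0.970279], and [0.995202]): 0.878095 × 0.970279 × 0.995202 = 0.8479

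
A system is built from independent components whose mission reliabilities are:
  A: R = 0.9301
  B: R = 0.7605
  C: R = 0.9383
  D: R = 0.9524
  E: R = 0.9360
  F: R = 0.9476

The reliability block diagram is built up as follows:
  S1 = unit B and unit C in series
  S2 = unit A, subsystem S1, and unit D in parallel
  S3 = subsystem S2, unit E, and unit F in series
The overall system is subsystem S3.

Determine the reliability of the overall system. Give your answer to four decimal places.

0.8861

Series (B and C): 0.760500 × 0.938300 = 0.713577
Parallel (A, [0.713577], and D): 1 − (1 − 0.930100)(1 − 0.713577)(1 − 0.952400) = 0.999047
Series ([0.999047], E, and F): 0.999047 × 0.936000 × 0.947600 = 0.8861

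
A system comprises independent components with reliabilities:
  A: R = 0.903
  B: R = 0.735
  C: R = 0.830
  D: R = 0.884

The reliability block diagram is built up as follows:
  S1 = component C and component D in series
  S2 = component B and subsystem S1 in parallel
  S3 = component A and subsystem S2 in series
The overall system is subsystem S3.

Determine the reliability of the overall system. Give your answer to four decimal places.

Series (C and D): 0.830000 × 0.884000 = 0.733720
Parallel (B and [0.733720]): 1 − (1 − 0.735000)(1 − 0.733720) = 0.929436
Series (A and [0.929436]): 0.903000 × 0.929436 = 0.8393

0.8393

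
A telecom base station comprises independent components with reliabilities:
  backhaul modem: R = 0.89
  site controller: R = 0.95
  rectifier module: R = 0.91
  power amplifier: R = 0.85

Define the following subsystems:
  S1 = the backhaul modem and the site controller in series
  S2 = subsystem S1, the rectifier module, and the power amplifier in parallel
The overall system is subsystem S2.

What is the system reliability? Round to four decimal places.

0.9979

Series (backhaul modem and site controller): 0.890000 × 0.950000 = 0.845500
Parallel ([0.845500], rectifier module, and power amplifier): 1 − (1 − 0.845500)(1 − 0.910000)(1 − 0.850000) = 0.9979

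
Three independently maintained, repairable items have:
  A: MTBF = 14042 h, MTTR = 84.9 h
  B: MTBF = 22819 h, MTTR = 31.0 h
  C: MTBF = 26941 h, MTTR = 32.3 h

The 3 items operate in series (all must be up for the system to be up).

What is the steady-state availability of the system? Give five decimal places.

A(A) = MTBF/(MTBF+MTTR) = 14042/(14042+84.9) = 0.993990
A(B) = MTBF/(MTBF+MTTR) = 22819/(22819+31.0) = 0.998643
A(C) = MTBF/(MTBF+MTTR) = 26941/(26941+32.3) = 0.998803
Series availability: 0.993990 × 0.998643 × 0.998803 = 0.99145

0.99145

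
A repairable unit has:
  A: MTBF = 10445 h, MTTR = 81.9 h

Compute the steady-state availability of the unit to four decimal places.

0.9922

A(A) = MTBF/(MTBF+MTTR) = 10445/(10445+81.9) = 0.9922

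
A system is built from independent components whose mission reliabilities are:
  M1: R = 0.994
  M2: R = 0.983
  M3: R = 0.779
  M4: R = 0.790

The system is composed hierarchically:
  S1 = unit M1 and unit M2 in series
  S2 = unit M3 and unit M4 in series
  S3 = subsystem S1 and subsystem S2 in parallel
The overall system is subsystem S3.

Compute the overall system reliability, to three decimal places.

Series (M1 and M2): 0.99400 × 0.98300 = 0.97710
Series (M3 and M4): 0.77900 × 0.79000 = 0.61541
Parallel ([0.97710] and [0.61541]): 1 − (1 − 0.97710)(1 − 0.61541) = 0.991

0.991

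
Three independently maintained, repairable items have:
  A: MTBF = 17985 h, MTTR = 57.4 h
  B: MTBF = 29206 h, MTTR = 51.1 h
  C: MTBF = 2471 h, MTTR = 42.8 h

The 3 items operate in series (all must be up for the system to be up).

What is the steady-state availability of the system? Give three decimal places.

0.978

A(A) = MTBF/(MTBF+MTTR) = 17985/(17985+57.4) = 0.996819
A(B) = MTBF/(MTBF+MTTR) = 29206/(29206+51.1) = 0.998253
A(C) = MTBF/(MTBF+MTTR) = 2471/(2471+42.8) = 0.982974
Series availability: 0.996819 × 0.998253 × 0.982974 = 0.978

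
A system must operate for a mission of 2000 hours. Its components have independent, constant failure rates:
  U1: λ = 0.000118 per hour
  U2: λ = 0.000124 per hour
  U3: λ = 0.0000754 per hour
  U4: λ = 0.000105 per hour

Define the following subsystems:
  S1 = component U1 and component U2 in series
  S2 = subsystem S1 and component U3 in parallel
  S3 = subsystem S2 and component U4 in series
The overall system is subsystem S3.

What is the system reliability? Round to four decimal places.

R(U1) = exp(−0.000118 × 2000) = 0.789781
R(U2) = exp(−0.000124 × 2000) = 0.780360
R(U3) = exp(−0.0000754 × 2000) = 0.860020
R(U4) = exp(−0.000105 × 2000) = 0.810584
Series (U1 and U2): 0.789781 × 0.780360 = 0.616314
Parallel ([0.616314] and U3): 1 − (1 − 0.616314)(1 − 0.860020) = 0.946292
Series ([0.946292] and U4): 0.946292 × 0.810584 = 0.7670

0.7670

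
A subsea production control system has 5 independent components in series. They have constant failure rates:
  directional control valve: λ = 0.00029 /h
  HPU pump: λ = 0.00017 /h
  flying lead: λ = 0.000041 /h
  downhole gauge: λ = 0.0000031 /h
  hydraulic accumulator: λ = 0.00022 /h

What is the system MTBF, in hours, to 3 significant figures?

1380

Series of exponential components: λ_sys = Σ λ_i
λ_sys = 0.00029 + 0.00017 + 0.000041 + 0.0000031 + 0.00022 = 7.2410e-04 /h
MTBF = 1 / λ_sys = 1380 h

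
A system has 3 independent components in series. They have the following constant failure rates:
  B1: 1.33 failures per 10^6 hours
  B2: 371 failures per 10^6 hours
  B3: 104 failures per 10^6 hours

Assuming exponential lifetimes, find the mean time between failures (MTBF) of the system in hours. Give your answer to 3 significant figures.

Series of exponential components: λ_sys = Σ λ_i
λ_sys = 0.00000133 + 0.000371 + 0.000104 = 4.7633e-04 /h
MTBF = 1 / λ_sys = 2100 h

2100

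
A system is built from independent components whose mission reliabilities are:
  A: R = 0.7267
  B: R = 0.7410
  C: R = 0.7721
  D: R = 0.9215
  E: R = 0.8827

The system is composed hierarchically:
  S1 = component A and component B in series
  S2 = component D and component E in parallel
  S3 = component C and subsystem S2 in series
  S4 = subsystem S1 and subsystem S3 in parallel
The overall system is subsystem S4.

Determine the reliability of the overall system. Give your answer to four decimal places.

0.8915

Series (A and B): 0.726700 × 0.741000 = 0.538485
Parallel (D and E): 1 − (1 − 0.921500)(1 − 0.882700) = 0.990792
Series (C and [0.990792]): 0.772100 × 0.990792 = 0.764991
Parallel ([0.538485] and [0.764991]): 1 − (1 − 0.538485)(1 − 0.764991) = 0.8915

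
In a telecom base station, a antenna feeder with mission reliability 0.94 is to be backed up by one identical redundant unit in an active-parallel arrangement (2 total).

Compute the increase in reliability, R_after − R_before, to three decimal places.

0.056

R_before = 0.94
R_after = 1 − (1 − 0.94)^2 = 0.996
ΔR = 0.996 − 0.94 = 0.056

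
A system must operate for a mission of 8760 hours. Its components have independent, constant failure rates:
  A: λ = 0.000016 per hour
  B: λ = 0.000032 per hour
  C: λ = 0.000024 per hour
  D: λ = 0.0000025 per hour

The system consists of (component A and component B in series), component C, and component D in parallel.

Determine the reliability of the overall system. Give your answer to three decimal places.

R(A) = exp(−0.000016 × 8760) = 0.86922
R(B) = exp(−0.000032 × 8760) = 0.75554
R(C) = exp(−0.000024 × 8760) = 0.81039
R(D) = exp(−0.0000025 × 8760) = 0.97834
Series (A and B): 0.86922 × 0.75554 = 0.65673
Parallel ([0.65673], C, and D): 1 − (1 − 0.65673)(1 − 0.81039)(1 − 0.97834) = 0.999

0.999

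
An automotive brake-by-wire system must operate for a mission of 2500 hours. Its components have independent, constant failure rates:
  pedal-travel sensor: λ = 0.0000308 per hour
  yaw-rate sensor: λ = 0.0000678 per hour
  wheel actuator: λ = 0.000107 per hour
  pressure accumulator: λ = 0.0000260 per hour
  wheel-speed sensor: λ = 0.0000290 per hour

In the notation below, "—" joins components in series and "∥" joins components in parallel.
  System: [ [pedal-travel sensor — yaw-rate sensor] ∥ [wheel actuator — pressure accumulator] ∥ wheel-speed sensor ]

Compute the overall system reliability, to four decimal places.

R(pedal-travel sensor) = exp(−0.0000308 × 2500) = 0.925890
R(yaw-rate sensor) = exp(−0.0000678 × 2500) = 0.844087
R(wheel actuator) = exp(−0.000107 × 2500) = 0.765290
R(pressure accumulator) = exp(−0.0000260 × 2500) = 0.937067
R(wheel-speed sensor) = exp(−0.0000290 × 2500) = 0.930066
Series (pedal-travel sensor and yaw-rate sensor): 0.925890 × 0.844087 = 0.781532
Series (wheel actuator and pressure accumulator): 0.765290 × 0.937067 = 0.717128
Parallel ([0.781532], [0.717128], and wheel-speed sensor): 1 − (1 − 0.781532)(1 − 0.717128)(1 − 0.930066) = 0.9957

0.9957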